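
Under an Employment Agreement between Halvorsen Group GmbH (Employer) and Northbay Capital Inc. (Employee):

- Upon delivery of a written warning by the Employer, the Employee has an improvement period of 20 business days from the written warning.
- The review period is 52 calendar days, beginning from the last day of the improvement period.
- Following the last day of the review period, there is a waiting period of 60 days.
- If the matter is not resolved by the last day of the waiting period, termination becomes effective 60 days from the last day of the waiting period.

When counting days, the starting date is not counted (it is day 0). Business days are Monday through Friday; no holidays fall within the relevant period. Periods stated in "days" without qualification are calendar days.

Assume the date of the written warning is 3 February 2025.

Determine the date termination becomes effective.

The last day of the improvement period: 20 business days after Monday, 3 February 2025, skipping weekends — Feb 4, Feb 5, Feb 6, Feb 7, …, Feb 27, Feb 28, Mar 3 — lands on Monday, 3 March 2025.
Adding 52 calendar days to 3 March 2025 gives 24 April 2025, which is the last day of the review period.
The last day of the waiting period: 24 April 2025 + 60 days = 23 June 2025.
The date termination becomes effective: 60 calendar days after 23 June 2025 is 22 August 2025.

22 August 2025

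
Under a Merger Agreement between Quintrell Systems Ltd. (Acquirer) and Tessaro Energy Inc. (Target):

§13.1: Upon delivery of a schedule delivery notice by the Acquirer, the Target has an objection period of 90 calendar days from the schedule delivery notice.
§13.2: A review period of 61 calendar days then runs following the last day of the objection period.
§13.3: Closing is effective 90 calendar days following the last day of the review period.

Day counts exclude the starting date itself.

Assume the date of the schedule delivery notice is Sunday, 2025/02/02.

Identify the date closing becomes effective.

Adding 90 calendar days to 2025/02/02 gives 2025/05/03, which is the last day of the objection period.
The last day of the review period: 61 calendar days after 2025/05/03 is 2025/07/03.
The date closing becomes effective: 2025/07/03 + 90 days = 2025/10/01.

2025/10/01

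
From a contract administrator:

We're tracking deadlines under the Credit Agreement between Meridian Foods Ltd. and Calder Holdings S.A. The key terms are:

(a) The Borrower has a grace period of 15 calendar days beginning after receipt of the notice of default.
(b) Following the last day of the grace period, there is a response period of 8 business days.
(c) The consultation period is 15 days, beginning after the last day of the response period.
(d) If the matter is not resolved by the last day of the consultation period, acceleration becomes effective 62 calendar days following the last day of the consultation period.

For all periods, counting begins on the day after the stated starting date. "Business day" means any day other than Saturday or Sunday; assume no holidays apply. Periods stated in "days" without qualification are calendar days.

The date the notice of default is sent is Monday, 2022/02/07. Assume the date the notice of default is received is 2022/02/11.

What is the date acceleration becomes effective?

The last day of the grace period: 15 calendar days after 2022/02/11 is 2022/02/26.
From Saturday, 2022/02/26, 8 business days (Feb 28, Mar 1, Mar 2, Mar 3, Mar 4, Mar 7, Mar 8, Mar 9, skipping weekends) brings us to Wednesday, 2022/03/09, which is the last day of the response period.
The last day of the consultation period: 2022/03/09 + 15 days = 2022/03/24.
The date acceleration becomes effective: 2022/03/24 + 62 days = 2022/05/25.

2022/05/25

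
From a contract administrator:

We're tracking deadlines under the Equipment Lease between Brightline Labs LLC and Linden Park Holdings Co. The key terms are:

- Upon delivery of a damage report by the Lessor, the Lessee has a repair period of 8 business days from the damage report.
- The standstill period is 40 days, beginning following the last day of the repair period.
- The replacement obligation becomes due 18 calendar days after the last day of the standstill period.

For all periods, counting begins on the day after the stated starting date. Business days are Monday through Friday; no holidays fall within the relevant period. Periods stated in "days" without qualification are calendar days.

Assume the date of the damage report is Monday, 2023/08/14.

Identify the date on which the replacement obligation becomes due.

2023/10/21

From Monday, 2023/08/14, 8 business days (Aug 15, Aug 16, Aug 17, Aug 18, Aug 21, Aug 22, Aug 23, Aug 24, skipping weekends) brings us to Thursday, 2023/08/24, which is the last day of the repair period.
The last day of the standstill period: 2023/08/24 + 40 days = 2023/10/03.
The date on which the replacement obligation becomes due: 18 calendar days after 2023/10/03 is 2023/10/21.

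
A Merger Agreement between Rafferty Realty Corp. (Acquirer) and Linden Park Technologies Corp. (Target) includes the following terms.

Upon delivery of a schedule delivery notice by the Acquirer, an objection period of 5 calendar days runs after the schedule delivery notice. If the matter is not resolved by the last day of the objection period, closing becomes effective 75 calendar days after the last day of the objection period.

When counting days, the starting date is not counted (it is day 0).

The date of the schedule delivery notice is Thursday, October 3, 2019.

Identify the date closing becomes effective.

December 22, 2019

The last day of the objection period: 5 calendar days after October 3, 2019 is October 8, 2019.
The date closing becomes effective: 75 calendar days after October 8, 2019 is December 22, 2019.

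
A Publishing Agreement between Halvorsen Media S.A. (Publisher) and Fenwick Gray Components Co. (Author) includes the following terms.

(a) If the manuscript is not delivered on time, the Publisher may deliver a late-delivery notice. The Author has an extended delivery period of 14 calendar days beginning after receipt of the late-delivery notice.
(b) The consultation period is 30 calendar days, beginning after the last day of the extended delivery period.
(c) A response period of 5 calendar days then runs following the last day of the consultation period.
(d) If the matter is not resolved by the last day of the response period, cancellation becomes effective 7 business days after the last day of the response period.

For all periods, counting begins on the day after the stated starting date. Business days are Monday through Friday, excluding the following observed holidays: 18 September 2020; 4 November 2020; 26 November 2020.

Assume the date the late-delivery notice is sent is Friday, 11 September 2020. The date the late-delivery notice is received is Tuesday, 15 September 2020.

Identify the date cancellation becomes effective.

The last day of the extended delivery period: 14 calendar days after 15 September 2020 is 29 September 2020.
Adding 30 calendar days to 29 September 2020 gives 29 October 2020, which is the last day of the consultation period.
The last day of the response period: 29 October 2020 + 5 days = 3 November 2020.
The date cancellation becomes effective: 7 business days after Tuesday, 3 November 2020, skipping weekends and the listed holiday on Nov 4 — Nov 5, Nov 6, Nov 9, Nov 10, Nov 11, Nov 12, Nov 13 — lands on Friday, 13 November 2020.

13 November 2020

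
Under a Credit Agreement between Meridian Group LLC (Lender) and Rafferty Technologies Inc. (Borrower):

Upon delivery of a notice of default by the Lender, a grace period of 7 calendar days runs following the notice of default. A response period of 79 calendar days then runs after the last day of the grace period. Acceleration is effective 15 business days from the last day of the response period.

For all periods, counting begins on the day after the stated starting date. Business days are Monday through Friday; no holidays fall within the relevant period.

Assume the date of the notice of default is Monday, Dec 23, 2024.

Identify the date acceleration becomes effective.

Apr 9, 2025

Adding 7 calendar days to Dec 23, 2024 gives Dec 30, 2024, which is the last day of the grace period.
The last day of the response period: 79 calendar days after Dec 30, 2024 is Mar 19, 2025.
The date acceleration becomes effective: counting 15 business days from Wednesday, Mar 19, 2025 (Mar 20, Mar 21, Mar 24, Mar 25, …, Apr 7, Apr 8, Apr 9, skipping weekends) reaches Wednesday, Apr 9, 2025.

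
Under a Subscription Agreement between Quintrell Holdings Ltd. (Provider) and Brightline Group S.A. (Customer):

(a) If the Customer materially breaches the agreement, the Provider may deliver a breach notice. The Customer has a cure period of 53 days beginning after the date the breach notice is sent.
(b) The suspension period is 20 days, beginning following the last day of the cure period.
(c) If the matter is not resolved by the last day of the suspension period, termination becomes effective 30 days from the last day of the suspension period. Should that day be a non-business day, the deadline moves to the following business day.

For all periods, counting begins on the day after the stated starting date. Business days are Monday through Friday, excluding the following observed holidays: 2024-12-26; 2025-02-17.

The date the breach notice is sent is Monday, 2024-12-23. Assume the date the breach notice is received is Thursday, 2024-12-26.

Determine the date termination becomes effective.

2025-04-07

Adding 53 calendar days to 2024-12-23 gives 2025-02-14, which is the last day of the cure period.
The last day of the suspension period: 2025-02-14 + 20 days = 2025-03-06.
The date termination becomes effective: 30 calendar days after 2025-03-06 is 2025-04-05. That falls on a Saturday, so it rolls to the next business day, Monday, 2025-04-07.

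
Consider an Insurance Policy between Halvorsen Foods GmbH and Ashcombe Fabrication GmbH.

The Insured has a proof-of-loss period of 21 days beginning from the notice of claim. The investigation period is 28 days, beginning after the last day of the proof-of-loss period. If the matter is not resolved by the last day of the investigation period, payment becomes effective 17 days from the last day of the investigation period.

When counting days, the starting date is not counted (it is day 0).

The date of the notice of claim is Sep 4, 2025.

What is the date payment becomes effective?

Nov 9, 2025

The last day of the proof-of-loss period: Sep 4, 2025 + 21 days = Sep 25, 2025.
The last day of the investigation period: Sep 25, 2025 + 28 days = Oct 23, 2025.
The date payment becomes effective: 17 calendar days after Oct 23, 2025 is Nov 9, 2025.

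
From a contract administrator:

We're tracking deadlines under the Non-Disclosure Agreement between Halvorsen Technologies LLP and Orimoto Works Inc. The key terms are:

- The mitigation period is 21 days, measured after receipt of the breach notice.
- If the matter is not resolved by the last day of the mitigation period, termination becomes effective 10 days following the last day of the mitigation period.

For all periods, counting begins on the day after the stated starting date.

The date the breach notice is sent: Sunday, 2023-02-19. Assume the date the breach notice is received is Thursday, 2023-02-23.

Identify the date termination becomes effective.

The last day of the mitigation period: 2023-02-23 + 21 days = 2023-03-16.
The date termination becomes effective: 2023-03-16 + 10 days = 2023-03-26.

2023-03-26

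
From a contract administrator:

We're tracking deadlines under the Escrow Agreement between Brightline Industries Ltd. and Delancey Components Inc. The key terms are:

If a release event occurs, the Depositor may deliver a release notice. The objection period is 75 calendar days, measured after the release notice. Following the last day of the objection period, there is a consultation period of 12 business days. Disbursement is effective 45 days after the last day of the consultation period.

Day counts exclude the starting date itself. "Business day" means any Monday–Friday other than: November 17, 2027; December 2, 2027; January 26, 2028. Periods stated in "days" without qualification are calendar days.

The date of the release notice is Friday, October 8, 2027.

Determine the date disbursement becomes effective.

February 21, 2028

Adding 75 calendar days to October 8, 2027 gives December 22, 2027, which is the last day of the objection period.
The last day of the consultation period: counting 12 business days from Wednesday, December 22, 2027 (Dec 23, Dec 24, Dec 27, Dec 28, …, Jan 5, Jan 6, Jan 7, skipping weekends) reaches Friday, January 7, 2028.
Adding 45 calendar days to January 7, 2028 gives February 21, 2028, which is the date disbursement becomes effective.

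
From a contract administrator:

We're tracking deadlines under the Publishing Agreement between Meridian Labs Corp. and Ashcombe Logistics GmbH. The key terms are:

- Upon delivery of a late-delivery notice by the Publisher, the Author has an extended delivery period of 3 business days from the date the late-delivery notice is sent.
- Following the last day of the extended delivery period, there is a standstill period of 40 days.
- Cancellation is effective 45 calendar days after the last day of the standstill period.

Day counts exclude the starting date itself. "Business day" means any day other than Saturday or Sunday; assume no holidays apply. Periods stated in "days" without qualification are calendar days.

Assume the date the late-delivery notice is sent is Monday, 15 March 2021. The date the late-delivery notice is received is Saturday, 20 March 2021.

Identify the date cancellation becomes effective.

11 June 2021

The last day of the extended delivery period: counting 3 business days from Monday, 15 March 2021 (Mar 16, Mar 17, Mar 18, skipping weekends) reaches Thursday, 18 March 2021.
The last day of the standstill period: 40 calendar days after 18 March 2021 is 27 April 2021.
The date cancellation becomes effective: 27 April 2021 + 45 days = 11 June 2021.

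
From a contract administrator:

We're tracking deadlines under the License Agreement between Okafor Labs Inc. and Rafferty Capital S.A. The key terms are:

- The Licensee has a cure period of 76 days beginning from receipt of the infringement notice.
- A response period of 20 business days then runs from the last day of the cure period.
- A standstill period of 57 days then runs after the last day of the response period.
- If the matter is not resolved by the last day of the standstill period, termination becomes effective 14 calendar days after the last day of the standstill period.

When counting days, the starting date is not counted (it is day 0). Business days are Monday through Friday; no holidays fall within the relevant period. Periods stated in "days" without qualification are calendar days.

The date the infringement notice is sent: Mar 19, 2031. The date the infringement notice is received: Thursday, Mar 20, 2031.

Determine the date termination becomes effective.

Sep 11, 2031

The last day of the cure period: 76 calendar days after Mar 20, 2031 is Jun 4, 2031.
From Wednesday, Jun 4, 2031, 20 business days (Jun 5, Jun 6, Jun 9, Jun 10, …, Jun 30, Jul 1, Jul 2, skipping weekends) brings us to Wednesday, Jul 2, 2031, which is the last day of the response period.
The last day of the standstill period: Jul 2, 2031 + 57 days = Aug 28, 2031.
Adding 14 calendar days to Aug 28, 2031 gives Sep 11, 2031, which is the date termination becomes effective.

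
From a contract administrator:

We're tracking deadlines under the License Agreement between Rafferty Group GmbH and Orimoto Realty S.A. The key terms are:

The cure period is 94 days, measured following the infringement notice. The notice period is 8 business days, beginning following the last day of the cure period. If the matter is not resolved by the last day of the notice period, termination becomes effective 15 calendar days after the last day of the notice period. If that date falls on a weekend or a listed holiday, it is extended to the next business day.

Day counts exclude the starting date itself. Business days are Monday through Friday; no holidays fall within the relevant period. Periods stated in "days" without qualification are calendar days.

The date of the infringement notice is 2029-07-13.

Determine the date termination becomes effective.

2029-11-09

Adding 94 calendar days to 2029-07-13 gives 2029-10-15, which is the last day of the cure period.
From Monday, 2029-10-15, 8 business days (Oct 16, Oct 17, Oct 18, Oct 19, Oct 22, Oct 23, Oct 24, Oct 25, skipping weekends) brings us to Thursday, 2029-10-25, which is the last day of the notice period.
Adding 15 calendar days to 2029-10-25 gives 2029-11-09, which is the date termination becomes effective. 2029-11-09 is a Friday, so no roll-forward applies.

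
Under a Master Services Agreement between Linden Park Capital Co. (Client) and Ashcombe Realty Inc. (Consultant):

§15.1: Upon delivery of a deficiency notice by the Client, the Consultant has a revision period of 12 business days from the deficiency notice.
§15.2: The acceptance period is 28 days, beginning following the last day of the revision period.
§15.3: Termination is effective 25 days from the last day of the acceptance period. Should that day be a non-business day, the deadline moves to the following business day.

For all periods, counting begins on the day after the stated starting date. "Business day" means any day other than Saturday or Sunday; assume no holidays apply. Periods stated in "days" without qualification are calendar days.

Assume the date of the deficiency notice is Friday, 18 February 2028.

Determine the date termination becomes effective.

The last day of the revision period: 12 business days after Friday, 18 February 2028, skipping weekends — Feb 21, Feb 22, Feb 23, Feb 24, …, Mar 3, Mar 6, Mar 7 — lands on Tuesday, 7 March 2028.
The last day of the acceptance period: 28 calendar days after 7 March 2028 is 4 April 2028.
The date termination becomes effective: 25 calendar days after 4 April 2028 is 29 April 2028. That falls on a Saturday, so it rolls to the next business day, Monday, 1 May 2028.

1 May 2028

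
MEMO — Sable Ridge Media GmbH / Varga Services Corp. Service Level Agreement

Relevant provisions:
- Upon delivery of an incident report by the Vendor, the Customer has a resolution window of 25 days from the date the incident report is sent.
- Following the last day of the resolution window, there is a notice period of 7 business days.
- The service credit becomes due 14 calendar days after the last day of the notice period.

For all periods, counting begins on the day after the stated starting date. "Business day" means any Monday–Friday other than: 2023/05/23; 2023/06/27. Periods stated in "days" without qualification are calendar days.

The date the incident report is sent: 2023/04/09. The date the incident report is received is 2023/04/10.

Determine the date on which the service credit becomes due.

2023/05/29

Adding 25 calendar days to 2023/04/09 gives 2023/05/04, which is the last day of the resolution window.
The last day of the notice period: 7 business days after Thursday, 2023/05/04, skipping weekends — May 5, May 8, May 9, May 10, May 11, May 12, May 15 — lands on Monday, 2023/05/15.
The date on which the service credit becomes due: 14 calendar days after 2023/05/15 is 2023/05/29.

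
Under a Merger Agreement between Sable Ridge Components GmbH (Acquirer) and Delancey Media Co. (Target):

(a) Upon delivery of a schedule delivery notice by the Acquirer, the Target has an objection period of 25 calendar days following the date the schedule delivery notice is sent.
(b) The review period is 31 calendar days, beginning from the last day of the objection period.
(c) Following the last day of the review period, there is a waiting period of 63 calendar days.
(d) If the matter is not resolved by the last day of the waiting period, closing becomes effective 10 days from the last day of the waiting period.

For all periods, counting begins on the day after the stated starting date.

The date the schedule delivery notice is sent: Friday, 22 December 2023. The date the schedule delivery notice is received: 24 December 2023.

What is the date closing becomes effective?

Adding 25 calendar days to 22 December 2023 gives 16 January 2024, which is the last day of the objection period.
The last day of the review period: 31 calendar days after 16 January 2024 is 16 February 2024.
The last day of the waiting period: 63 calendar days after 16 February 2024 is 19 April 2024.
Adding 10 calendar days to 19 April 2024 gives 29 April 2024, which is the date closing becomes effective.

29 April 2024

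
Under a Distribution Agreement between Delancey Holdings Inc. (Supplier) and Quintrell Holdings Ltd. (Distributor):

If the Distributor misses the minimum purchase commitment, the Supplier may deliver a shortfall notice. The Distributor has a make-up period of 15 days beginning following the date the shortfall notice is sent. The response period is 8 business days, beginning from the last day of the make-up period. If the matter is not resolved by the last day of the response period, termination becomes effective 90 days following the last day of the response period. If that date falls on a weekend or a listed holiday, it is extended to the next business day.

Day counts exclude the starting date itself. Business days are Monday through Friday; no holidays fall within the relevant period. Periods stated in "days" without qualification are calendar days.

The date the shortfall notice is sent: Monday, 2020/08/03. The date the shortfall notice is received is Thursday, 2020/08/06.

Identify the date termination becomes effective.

The last day of the make-up period: 15 calendar days after 2020/08/03 is 2020/08/18.
The last day of the response period: counting 8 business days from Tuesday, 2020/08/18 (Aug 19, Aug 20, Aug 21, Aug 24, Aug 25, Aug 26, Aug 27, Aug 28, skipping weekends) reaches Friday, 2020/08/28.
Adding 90 calendar days to 2020/08/28 gives 2020/11/26, which is the date termination becomes effective. 2020/11/26 is a Thursday, so no roll-forward applies.

2020/11/26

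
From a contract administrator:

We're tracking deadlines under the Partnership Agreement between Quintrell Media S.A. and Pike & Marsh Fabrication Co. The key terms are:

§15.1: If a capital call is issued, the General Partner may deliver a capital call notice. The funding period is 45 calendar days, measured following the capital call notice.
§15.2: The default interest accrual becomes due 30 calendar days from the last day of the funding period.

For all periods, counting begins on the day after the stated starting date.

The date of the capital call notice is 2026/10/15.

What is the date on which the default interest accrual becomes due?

The last day of the funding period: 45 calendar days after 2026/10/15 is 2026/11/29.
The date on which the default interest accrual becomes due: 30 calendar days after 2026/11/29 is 2026/12/29.

2026/12/29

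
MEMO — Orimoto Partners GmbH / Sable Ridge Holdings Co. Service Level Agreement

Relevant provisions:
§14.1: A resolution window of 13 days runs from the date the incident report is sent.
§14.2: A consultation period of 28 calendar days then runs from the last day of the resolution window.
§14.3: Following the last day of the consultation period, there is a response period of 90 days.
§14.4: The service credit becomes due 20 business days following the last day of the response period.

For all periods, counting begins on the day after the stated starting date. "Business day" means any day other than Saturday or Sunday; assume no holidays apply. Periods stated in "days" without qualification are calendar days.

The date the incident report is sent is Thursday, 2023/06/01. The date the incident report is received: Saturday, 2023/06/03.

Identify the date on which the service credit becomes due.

The last day of the resolution window: 2023/06/01 + 13 days = 2023/06/14.
Adding 28 calendar days to 2023/06/14 gives 2023/07/12, which is the last day of the consultation period.
The last day of the response period: 2023/07/12 + 90 days = 2023/10/10.
The date on which the service credit becomes due: 20 business days after Tuesday, 2023/10/10, skipping weekends — Oct 11, Oct 12, Oct 13, Oct 16, …, Nov 3, Nov 6, Nov 7 — lands on Tuesday, 2023/11/07.

2023/11/07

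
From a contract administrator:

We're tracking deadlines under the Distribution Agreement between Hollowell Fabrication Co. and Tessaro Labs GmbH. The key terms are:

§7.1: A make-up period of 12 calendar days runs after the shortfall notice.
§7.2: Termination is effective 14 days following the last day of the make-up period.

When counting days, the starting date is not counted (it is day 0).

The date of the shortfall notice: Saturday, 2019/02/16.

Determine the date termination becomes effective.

The last day of the make-up period: 12 calendar days after 2019/02/16 is 2019/02/28.
The date termination becomes effective: 14 calendar days after 2019/02/28 is 2019/03/14.

2019/03/14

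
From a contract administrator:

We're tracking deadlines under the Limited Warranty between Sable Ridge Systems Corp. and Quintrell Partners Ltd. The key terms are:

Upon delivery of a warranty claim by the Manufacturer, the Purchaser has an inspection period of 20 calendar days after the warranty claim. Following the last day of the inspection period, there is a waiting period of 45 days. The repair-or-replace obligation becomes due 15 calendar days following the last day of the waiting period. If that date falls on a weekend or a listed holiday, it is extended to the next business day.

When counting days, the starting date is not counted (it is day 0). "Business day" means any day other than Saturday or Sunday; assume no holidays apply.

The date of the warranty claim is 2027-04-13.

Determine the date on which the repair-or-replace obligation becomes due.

The last day of the inspection period: 20 calendar days after 2027-04-13 is 2027-05-03.
The last day of the waiting period: 45 calendar days after 2027-05-03 is 2027-06-17.
Adding 15 calendar days to 2027-06-17 gives 2027-07-02, which is the date on which the repair-or-replace obligation becomes due. 2027-07-02 is a Friday, so no roll-forward applies.

2027-07-02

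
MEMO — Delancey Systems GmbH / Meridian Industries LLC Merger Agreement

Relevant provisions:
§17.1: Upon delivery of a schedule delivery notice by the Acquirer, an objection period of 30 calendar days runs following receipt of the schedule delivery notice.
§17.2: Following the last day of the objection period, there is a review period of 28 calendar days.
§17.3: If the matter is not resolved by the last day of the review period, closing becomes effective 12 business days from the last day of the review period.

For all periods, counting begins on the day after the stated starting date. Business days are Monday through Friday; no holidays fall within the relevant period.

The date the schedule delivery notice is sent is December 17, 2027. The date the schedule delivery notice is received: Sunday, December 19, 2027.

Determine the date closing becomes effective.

March 2, 2028

Adding 30 calendar days to December 19, 2027 gives January 18, 2028, which is the last day of the objection period.
The last day of the review period: 28 calendar days after January 18, 2028 is February 15, 2028.
The date closing becomes effective: 12 business days after Tuesday, February 15, 2028, skipping weekends — Feb 16, Feb 17, Feb 18, Feb 21, …, Feb 29, Mar 1, Mar 2 — lands on Thursday, March 2, 2028.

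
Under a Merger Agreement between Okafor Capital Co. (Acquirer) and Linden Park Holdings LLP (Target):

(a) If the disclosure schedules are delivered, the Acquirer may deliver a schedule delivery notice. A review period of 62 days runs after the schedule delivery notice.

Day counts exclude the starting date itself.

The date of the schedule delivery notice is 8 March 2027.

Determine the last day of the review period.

9 May 2027

The last day of the review period: 62 calendar days after 8 March 2027 is 9 May 2027.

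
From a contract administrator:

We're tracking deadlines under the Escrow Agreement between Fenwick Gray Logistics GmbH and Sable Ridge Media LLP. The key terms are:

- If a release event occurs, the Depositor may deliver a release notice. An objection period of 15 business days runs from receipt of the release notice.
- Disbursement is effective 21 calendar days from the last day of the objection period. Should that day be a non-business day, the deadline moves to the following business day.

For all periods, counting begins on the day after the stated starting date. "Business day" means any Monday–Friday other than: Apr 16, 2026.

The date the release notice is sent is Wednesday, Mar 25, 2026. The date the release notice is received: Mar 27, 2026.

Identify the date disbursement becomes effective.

The last day of the objection period: 15 business days after Friday, Mar 27, 2026, skipping weekends and the listed holiday on Apr 16 — Mar 30, Mar 31, Apr 1, Apr 2, …, Apr 15, Apr 17, Apr 20 — lands on Monday, Apr 20, 2026.
The date disbursement becomes effective: Apr 20, 2026 + 21 days = May 11, 2026. May 11, 2026 is a Monday and is not a listed holiday, so no roll-forward applies.

May 11, 2026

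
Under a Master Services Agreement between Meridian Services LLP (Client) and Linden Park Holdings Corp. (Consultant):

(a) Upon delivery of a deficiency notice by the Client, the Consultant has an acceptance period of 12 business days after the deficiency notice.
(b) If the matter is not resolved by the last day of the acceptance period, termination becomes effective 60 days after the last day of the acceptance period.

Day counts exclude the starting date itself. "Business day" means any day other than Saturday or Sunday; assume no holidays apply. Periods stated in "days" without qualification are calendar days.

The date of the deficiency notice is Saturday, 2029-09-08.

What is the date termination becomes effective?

2029-11-24

The last day of the acceptance period: counting 12 business days from Saturday, 2029-09-08 (Sep 10, Sep 11, Sep 12, Sep 13, …, Sep 21, Sep 24, Sep 25, skipping weekends) reaches Tuesday, 2029-09-25.
The date termination becomes effective: 2029-09-25 + 60 days = 2029-11-24.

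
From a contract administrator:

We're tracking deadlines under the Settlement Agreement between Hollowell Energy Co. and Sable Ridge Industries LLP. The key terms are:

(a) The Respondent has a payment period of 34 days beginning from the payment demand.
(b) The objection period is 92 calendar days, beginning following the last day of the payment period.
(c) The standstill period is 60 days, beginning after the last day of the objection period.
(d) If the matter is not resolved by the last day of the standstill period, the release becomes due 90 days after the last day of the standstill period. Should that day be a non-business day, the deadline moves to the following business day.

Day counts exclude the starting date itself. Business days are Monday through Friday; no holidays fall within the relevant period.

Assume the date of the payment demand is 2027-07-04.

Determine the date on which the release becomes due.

Adding 34 calendar days to 2027-07-04 gives 2027-08-07, which is the last day of the payment period.
Adding 92 calendar days to 2027-08-07 gives 2027-11-07, which is the last day of the objection period.
The last day of the standstill period: 60 calendar days after 2027-11-07 is 2028-01-06.
Adding 90 calendar days to 2028-01-06 gives 2028-04-05, which is the date on which the release becomes due. 2028-04-05 is a Wednesday, so no roll-forward applies.

2028-04-05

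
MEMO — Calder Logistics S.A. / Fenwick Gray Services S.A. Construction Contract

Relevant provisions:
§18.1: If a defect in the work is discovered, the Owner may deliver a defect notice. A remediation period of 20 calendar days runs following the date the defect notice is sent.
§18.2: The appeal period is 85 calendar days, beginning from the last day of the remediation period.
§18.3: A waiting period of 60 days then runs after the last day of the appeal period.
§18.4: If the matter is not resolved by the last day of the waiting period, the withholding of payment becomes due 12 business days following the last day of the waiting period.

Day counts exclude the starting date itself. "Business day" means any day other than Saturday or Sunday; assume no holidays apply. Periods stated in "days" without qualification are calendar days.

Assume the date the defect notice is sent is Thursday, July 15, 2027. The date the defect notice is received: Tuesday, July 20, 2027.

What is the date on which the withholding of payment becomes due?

January 12, 2028

Adding 20 calendar days to July 15, 2027 gives August 4, 2027, which is the last day of the remediation period.
Adding 85 calendar days to August 4, 2027 gives October 28, 2027, which is the last day of the appeal period.
The last day of the waiting period: 60 calendar days after October 28, 2027 is December 27, 2027.
From Monday, December 27, 2027, 12 business days (Dec 28, Dec 29, Dec 30, Dec 31, …, Jan 10, Jan 11, Jan 12, skipping weekends) brings us to Wednesday, January 12, 2028, which is the date on which the withholding of payment becomes due.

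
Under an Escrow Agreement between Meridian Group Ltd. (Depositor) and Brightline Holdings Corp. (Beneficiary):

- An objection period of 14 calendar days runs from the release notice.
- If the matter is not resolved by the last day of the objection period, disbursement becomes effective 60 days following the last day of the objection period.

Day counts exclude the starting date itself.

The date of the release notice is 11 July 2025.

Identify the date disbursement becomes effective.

23 September 2025

Adding 14 calendar days to 11 July 2025 gives 25 July 2025, which is the last day of the objection period.
The date disbursement becomes effective: 25 July 2025 + 60 days = 23 September 2025.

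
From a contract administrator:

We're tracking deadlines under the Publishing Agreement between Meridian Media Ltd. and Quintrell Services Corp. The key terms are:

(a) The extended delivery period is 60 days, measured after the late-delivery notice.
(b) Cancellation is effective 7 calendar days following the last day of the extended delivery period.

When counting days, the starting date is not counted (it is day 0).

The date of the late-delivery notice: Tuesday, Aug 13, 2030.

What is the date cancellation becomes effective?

Oct 19, 2030

Adding 60 calendar days to Aug 13, 2030 gives Oct 12, 2030, which is the last day of the extended delivery period.
The date cancellation becomes effective: Oct 12, 2030 + 7 days = Oct 19, 2030.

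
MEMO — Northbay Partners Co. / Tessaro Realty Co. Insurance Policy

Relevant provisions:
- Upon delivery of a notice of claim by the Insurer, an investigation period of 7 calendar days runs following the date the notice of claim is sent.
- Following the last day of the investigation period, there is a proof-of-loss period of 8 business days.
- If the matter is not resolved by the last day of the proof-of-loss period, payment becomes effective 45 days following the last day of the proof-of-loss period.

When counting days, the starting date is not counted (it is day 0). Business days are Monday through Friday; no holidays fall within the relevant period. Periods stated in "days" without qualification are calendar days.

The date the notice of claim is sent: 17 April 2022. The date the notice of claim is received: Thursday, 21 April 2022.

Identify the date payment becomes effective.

18 June 2022

The last day of the investigation period: 17 April 2022 + 7 days = 24 April 2022.
The last day of the proof-of-loss period: 8 business days after Sunday, 24 April 2022, skipping weekends — Apr 25, Apr 26, Apr 27, Apr 28, Apr 29, May 2, May 3, May 4 — lands on Wednesday, 4 May 2022.
Adding 45 calendar days to 4 May 2022 gives 18 June 2022, which is the date payment becomes effective.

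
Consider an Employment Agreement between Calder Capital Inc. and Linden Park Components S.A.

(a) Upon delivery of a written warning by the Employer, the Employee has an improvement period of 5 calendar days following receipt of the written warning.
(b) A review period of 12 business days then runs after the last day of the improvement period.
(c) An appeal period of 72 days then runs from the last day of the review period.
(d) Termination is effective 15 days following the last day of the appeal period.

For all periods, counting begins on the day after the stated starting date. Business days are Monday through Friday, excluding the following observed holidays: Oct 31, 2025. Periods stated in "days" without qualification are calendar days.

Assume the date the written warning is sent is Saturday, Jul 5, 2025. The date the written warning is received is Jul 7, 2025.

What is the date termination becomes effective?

The last day of the improvement period: 5 calendar days after Jul 7, 2025 is Jul 12, 2025.
The last day of the review period: counting 12 business days from Saturday, Jul 12, 2025 (Jul 14, Jul 15, Jul 16, Jul 17, …, Jul 25, Jul 28, Jul 29, skipping weekends) reaches Tuesday, Jul 29, 2025.
The last day of the appeal period: Jul 29, 2025 + 72 days = Oct 9, 2025.
The date termination becomes effective: 15 calendar days after Oct 9, 2025 is Oct 24, 2025.

Oct 24, 2025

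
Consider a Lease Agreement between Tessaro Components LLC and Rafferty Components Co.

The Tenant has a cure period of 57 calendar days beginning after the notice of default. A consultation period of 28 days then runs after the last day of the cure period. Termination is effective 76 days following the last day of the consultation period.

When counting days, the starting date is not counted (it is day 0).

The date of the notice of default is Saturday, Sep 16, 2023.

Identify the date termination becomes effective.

Feb 24, 2024

The last day of the cure period: Sep 16, 2023 + 57 days = Nov 12, 2023.
Adding 28 calendar days to Nov 12, 2023 gives Dec 10, 2023, which is the last day of the consultation period.
Adding 76 calendar days to Dec 10, 2023 gives Feb 24, 2024, which is the date termination becomes effective.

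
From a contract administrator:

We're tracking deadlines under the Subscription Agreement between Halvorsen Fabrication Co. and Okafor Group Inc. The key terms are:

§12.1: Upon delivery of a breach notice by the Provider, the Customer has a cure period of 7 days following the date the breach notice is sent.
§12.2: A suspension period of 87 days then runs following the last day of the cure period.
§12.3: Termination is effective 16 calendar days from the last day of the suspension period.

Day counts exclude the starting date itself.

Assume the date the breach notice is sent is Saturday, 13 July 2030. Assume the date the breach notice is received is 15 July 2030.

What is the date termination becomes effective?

31 October 2030

The last day of the cure period: 7 calendar days after 13 July 2030 is 20 July 2030.
The last day of the suspension period: 87 calendar days after 20 July 2030 is 15 October 2030.
The date termination becomes effective: 15 October 2030 + 16 days = 31 October 2030.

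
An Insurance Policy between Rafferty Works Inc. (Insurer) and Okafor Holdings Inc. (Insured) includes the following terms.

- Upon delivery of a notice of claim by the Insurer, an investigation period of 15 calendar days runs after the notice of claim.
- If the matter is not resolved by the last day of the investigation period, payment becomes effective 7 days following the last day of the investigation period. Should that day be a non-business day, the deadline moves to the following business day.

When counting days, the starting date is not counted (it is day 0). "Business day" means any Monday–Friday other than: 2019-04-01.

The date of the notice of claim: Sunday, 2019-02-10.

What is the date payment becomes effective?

Adding 15 calendar days to 2019-02-10 gives 2019-02-25, which is the last day of the investigation period.
The date payment becomes effective: 7 calendar days after 2019-02-25 is 2019-03-04. 2019-03-04 is a Monday and is not a listed holiday, so no roll-forward applies.

2019-03-04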